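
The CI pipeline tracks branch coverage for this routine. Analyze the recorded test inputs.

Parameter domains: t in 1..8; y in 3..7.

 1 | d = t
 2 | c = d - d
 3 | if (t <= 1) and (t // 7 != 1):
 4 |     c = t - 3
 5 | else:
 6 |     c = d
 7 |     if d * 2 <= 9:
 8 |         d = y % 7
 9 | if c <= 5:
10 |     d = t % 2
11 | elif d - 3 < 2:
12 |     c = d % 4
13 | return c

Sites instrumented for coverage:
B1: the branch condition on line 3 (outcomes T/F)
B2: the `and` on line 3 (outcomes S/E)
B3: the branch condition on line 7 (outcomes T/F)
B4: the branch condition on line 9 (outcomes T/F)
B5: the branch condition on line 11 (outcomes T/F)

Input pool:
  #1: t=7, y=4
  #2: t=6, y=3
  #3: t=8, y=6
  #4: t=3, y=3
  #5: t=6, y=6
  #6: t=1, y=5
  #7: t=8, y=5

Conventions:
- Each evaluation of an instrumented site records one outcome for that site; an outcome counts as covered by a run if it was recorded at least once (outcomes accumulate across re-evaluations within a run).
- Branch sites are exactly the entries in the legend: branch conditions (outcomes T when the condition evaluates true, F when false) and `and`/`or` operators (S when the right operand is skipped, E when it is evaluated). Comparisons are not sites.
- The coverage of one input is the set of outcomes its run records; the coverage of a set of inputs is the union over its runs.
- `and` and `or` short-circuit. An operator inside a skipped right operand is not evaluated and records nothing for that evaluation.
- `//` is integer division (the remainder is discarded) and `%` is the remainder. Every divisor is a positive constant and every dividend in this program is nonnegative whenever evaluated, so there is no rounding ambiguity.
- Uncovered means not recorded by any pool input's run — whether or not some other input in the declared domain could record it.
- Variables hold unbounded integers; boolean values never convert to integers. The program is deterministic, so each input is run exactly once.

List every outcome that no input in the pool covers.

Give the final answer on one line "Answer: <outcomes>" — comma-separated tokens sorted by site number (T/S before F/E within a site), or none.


test 1 (t=7, y=4) fires B2->S, B1->F, B3->F, B4->F, B5->F; hits B1=F, B2=S, B3=F, B4=F, B5=F
test 2 (t=6, y=3) fires B2->S, B1->F, B3->F, B4->F, B5->F; hits B1=F, B2=S, B3=F, B4=F, B5=F
test 3 (t=8, y=6) fires B2->S, B1->F, B3->F, B4->F, B5->F; hits B1=F, B2=S, B3=F, B4=F, B5=F
test 4 (t=3, y=3) fires B2->S, B1->F, B3->T, B4->T; hits B1=F, B2=S, B3=T, B4=T
test 5 (t=6, y=6) fires B2->S, B1->F, B3->F, B4->F, B5->F; hits B1=F, B2=S, B3=F, B4=F, B5=F
test 6 (t=1, y=5) fires B2->E, B1->T, B4->T; hits B1=T, B2=E, B4=T
test 7 (t=8, y=5) fires B2->S, B1->F, B3->F, B4->F, B5->F; hits B1=F, B2=S, B3=F, B4=F, B5=F
union over the pool: B1=T, B1=F, B2=S, B2=E, B3=T, B3=F, B4=T, B4=F, B5=F
uncovered (1 of 10): B5=T
Answer: B5=T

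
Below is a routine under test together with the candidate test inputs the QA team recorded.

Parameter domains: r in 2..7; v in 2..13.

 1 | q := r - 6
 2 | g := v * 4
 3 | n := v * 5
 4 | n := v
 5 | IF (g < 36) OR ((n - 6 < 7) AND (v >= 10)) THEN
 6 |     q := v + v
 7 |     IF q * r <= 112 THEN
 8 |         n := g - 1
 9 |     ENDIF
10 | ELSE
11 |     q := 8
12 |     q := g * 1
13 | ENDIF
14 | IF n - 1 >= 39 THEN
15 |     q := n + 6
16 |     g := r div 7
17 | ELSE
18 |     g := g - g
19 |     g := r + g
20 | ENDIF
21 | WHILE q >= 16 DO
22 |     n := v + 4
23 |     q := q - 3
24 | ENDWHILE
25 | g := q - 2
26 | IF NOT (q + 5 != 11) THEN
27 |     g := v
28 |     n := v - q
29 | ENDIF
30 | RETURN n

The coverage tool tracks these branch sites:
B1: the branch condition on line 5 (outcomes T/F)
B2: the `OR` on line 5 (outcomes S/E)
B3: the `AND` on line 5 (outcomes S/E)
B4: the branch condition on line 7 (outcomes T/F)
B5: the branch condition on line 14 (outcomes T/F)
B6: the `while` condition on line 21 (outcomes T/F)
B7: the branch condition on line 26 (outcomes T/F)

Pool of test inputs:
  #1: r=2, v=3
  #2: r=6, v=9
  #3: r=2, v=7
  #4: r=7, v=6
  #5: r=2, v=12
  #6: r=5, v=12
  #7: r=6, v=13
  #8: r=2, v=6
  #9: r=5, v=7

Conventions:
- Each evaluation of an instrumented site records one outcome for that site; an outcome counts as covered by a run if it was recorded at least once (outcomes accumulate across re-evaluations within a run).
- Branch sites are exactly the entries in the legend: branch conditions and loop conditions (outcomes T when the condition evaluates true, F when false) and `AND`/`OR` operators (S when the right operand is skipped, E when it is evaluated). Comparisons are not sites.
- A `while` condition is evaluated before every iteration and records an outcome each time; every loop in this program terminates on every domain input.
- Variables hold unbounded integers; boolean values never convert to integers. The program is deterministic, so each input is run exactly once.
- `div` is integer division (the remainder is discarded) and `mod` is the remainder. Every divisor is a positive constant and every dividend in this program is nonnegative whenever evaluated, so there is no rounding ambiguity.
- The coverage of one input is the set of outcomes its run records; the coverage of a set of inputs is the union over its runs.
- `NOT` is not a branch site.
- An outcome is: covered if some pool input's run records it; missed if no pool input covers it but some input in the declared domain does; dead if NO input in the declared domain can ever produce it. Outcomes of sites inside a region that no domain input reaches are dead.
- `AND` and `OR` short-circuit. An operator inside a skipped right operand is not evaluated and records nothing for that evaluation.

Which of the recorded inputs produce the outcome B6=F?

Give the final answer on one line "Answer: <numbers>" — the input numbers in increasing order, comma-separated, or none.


input #1 (r=2, v=3): hits B6=F
input #2 (r=6, v=9): hits B6=F
input #3 (r=2, v=7): hits B6=F
input #4 (r=7, v=6): hits B6=F
input #5 (r=2, v=12): hits B6=F
input #6 (r=5, v=12): hits B6=F
input #7 (r=6, v=13): hits B6=F
input #8 (r=2, v=6): hits B6=F
input #9 (r=5, v=7): hits B6=F
Answer: 1, 2, 3, 4, 5, 6, 7, 8, 9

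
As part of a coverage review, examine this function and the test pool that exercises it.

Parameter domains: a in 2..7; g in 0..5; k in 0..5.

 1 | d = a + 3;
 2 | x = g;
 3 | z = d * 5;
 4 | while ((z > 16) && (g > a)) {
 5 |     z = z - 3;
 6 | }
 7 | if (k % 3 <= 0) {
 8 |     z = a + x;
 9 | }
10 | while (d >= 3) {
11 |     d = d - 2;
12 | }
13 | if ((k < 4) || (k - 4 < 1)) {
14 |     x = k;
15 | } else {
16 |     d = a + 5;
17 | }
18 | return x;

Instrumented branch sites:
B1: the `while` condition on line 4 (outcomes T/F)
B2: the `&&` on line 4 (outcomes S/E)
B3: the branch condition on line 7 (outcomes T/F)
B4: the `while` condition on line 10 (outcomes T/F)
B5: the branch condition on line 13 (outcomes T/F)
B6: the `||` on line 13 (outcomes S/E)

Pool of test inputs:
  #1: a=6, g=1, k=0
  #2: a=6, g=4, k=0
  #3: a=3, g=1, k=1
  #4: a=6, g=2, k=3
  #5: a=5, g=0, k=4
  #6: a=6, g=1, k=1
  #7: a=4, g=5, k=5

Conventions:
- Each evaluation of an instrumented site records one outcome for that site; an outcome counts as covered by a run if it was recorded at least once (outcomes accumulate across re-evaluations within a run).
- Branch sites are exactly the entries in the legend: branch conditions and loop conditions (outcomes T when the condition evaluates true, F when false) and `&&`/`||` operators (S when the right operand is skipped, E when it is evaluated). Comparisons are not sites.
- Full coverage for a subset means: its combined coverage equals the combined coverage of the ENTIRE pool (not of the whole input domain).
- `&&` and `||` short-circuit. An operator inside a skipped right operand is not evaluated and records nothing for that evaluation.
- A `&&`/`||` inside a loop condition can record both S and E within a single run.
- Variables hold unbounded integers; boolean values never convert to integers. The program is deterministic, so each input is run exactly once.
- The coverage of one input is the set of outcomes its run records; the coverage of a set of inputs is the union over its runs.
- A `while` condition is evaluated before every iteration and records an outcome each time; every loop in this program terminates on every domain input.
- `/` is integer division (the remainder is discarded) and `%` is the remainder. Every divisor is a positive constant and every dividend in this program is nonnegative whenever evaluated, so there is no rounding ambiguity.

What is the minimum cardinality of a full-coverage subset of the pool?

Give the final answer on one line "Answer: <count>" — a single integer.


test 1 (a=6, g=1, k=0) hits B1=F, B2=E, B3=T, B4=T, B4=F, B5=T, B6=S
test 2 (a=6, g=4, k=0) hits B1=F, B2=E, B3=T, B4=T, B4=F, B5=T, B6=S
test 3 (a=3, g=1, k=1) hits B1=F, B2=E, B3=F, B4=T, B4=F, B5=T, B6=S
test 4 (a=6, g=2, k=3) hits B1=F, B2=E, B3=T, B4=T, B4=F, B5=T, B6=S
test 5 (a=5, g=0, k=4) hits B1=F, B2=E, B3=F, B4=T, B4=F, B5=T, B6=E
test 6 (a=6, g=1, k=1) hits B1=F, B2=E, B3=F, B4=T, B4=F, B5=T, B6=S
test 7 (a=4, g=5, k=5) hits B1=T, B1=F, B2=S, B2=E, B3=F, B4=T, B4=F, B5=F, B6=E
pool-wide coverage (12 outcomes): B1=T, B1=F, B2=S, B2=E, B3=T, B3=F, B4=T, B4=F, B5=T, B5=F, B6=S, B6=E
every size-1 subset falls short of the 12 outcomes (best: 9/12)
inputs {1, 7} (size 2) cover everything; no size-2 subset with a lexicographically smaller index list covers all 12
Answer: 2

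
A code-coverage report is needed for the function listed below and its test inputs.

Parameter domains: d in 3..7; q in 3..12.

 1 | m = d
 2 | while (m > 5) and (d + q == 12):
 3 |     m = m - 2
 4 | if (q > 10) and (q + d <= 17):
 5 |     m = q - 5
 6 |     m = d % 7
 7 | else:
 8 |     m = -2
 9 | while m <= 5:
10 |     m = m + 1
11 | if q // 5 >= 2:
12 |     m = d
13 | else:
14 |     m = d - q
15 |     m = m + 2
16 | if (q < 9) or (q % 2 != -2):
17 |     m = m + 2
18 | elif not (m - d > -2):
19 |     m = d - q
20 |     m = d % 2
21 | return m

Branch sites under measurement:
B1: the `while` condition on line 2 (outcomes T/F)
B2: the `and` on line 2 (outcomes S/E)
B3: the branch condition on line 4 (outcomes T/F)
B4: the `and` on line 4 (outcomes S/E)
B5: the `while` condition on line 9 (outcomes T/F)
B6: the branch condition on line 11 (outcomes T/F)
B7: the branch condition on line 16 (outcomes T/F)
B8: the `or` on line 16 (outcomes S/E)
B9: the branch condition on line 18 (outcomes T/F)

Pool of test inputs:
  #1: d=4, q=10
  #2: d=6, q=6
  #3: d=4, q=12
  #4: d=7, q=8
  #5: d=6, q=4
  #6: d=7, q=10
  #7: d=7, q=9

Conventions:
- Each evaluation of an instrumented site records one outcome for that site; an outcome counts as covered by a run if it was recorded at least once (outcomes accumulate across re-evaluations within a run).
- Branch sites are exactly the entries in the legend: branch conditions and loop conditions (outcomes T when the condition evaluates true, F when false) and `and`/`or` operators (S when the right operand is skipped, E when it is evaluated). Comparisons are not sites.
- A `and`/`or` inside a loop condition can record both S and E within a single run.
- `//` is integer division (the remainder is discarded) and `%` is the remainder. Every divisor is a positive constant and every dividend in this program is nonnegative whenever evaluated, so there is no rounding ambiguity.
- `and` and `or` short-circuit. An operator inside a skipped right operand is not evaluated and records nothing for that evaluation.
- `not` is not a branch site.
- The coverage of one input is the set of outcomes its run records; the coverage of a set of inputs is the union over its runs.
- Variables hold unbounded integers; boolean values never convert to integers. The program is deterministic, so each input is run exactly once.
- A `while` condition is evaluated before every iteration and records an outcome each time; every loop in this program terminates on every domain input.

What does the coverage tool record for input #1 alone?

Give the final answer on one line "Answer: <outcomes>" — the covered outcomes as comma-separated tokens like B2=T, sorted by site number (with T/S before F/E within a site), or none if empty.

Simulating input #1 (d=4, q=10) step by step:
  B2->S, B1->F, B4->S, B3->F, B5->T, B5->T, B5->T, B5->T, B5->T, B5->T
  B5->T, B5->T, B5->F, B6->T, B8->E, B7->T
deduplicating events, the covered set is: B1=F, B2=S, B3=F, B4=S, B5=T, B5=F, B6=T, B7=T, B8=E

Answer: B1=F, B2=S, B3=F, B4=S, B5=T, B5=F, B6=T, B7=T, B8=E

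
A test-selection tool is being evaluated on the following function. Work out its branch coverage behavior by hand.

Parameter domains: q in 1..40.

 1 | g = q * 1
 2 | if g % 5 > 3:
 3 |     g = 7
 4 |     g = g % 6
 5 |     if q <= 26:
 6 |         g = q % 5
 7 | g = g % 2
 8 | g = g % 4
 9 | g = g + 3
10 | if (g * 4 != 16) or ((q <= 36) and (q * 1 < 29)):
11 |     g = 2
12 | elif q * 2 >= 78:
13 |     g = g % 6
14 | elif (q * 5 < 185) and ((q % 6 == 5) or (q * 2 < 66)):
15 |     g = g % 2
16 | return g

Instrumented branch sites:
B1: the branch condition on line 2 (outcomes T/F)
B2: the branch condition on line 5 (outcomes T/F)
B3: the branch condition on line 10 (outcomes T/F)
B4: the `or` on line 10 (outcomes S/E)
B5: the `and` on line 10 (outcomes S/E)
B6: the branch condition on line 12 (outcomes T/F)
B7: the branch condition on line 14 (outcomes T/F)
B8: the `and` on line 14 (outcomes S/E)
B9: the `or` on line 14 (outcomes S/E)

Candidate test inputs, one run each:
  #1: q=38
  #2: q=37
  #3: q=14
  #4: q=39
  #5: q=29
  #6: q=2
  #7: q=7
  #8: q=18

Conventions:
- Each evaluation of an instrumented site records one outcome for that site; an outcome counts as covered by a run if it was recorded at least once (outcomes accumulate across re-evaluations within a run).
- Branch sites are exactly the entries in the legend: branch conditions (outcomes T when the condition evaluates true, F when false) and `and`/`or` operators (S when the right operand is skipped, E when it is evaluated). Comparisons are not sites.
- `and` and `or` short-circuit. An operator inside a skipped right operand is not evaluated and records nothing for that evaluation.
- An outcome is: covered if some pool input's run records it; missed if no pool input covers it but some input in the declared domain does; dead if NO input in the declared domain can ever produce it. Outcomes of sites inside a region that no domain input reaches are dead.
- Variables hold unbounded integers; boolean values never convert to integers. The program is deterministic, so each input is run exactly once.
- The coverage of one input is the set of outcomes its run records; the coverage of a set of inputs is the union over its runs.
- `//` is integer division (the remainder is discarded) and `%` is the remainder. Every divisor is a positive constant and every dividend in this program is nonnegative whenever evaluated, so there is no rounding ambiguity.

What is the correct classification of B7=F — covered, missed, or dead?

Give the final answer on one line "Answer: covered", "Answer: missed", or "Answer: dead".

B7=F is recorded by pool input(s) 2 -> covered

Answer: covered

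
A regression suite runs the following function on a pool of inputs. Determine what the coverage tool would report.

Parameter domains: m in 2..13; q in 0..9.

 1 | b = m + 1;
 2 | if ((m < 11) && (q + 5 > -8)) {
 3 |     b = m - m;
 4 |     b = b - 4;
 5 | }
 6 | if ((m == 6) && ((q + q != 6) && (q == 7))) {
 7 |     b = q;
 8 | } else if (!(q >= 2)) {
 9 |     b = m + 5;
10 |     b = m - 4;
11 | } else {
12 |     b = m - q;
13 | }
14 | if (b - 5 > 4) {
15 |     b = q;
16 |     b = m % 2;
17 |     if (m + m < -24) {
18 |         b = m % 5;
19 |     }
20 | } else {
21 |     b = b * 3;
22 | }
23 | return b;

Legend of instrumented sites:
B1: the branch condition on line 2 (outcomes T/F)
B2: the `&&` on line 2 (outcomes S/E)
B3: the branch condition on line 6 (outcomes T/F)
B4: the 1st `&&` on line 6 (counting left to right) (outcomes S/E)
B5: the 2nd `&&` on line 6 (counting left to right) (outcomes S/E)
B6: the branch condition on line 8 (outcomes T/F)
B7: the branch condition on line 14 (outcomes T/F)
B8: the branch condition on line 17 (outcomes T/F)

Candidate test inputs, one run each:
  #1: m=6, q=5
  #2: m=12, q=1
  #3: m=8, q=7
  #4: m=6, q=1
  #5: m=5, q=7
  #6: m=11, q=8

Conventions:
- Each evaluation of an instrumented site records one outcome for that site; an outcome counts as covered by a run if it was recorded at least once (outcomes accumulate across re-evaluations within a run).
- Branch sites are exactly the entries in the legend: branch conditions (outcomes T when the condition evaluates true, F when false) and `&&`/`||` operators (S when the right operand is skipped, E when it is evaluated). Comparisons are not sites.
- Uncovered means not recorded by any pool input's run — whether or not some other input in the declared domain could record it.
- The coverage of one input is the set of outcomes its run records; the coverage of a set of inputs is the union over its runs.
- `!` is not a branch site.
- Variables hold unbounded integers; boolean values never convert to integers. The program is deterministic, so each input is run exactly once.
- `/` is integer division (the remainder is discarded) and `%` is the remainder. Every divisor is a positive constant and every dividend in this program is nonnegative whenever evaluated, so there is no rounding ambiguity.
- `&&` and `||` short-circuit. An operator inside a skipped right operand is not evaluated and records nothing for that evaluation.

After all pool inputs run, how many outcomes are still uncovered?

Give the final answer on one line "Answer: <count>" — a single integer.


run #1 (m=6, q=5) records B1=T, B2=E, B3=F, B4=E, B5=E, B6=F, B7=F
run #2 (m=12, q=1) records B1=F, B2=S, B3=F, B4=S, B6=T, B7=F
run #3 (m=8, q=7) records B1=T, B2=E, B3=F, B4=S, B6=F, B7=F
run #4 (m=6, q=1) records B1=T, B2=E, B3=F, B4=E, B5=E, B6=T, B7=F
run #5 (m=5, q=7) records B1=T, B2=E, B3=F, B4=S, B6=F, B7=F
run #6 (m=11, q=8) records B1=F, B2=S, B3=F, B4=S, B6=F, B7=F
union over the pool: B1=T, B1=F, B2=S, B2=E, B3=F, B4=S, B4=E, B5=E, B6=T, B6=F, B7=F
uncovered (5 of 16): B3=T, B5=S, B7=T, B8=T, B8=F
Answer: 5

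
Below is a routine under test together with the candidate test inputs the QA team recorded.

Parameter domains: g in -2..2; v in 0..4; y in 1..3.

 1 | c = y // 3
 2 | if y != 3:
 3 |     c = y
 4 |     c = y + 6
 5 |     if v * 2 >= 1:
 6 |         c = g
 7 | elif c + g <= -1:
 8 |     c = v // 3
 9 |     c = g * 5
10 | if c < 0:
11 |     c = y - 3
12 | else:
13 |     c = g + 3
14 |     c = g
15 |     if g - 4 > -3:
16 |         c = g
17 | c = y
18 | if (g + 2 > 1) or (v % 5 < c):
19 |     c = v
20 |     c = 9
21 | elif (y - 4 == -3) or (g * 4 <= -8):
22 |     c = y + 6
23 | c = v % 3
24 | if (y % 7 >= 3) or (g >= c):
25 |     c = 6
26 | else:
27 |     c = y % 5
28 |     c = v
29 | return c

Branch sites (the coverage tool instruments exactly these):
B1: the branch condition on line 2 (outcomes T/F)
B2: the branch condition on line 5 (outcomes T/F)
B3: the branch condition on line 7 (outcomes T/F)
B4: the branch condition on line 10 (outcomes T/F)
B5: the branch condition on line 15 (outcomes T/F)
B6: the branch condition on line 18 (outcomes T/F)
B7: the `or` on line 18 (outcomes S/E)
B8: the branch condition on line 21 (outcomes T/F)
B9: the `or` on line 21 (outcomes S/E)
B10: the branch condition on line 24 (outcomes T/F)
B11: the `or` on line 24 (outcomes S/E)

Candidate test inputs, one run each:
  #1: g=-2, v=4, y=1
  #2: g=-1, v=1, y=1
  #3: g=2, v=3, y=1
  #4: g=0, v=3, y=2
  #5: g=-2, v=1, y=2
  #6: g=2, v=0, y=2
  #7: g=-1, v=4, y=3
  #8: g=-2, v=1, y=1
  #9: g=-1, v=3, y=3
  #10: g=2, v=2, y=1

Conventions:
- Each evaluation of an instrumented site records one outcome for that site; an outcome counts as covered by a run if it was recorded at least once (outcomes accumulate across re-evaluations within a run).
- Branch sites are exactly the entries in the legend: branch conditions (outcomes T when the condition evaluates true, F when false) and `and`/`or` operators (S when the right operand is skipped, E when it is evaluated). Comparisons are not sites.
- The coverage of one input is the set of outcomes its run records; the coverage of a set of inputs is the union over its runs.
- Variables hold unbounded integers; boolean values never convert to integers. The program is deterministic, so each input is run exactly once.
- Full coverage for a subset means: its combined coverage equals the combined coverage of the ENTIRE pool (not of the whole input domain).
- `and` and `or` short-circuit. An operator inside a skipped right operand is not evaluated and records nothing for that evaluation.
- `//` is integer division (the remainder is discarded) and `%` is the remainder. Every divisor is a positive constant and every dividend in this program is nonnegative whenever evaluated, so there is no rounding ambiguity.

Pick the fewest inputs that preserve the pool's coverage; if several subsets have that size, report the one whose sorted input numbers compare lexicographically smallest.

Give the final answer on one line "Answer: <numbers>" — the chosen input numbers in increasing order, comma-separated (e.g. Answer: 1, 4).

test 1 (g=-2, v=4, y=1) fires B1->T, B2->T, B4->T, B7->E, B6->F, B9->S, B8->T, B11->E, B10->F; hits B1=T, B2=T, B4=T, B6=F, B7=E, B8=T, B9=S, B10=F, B11=E
test 2 (g=-1, v=1, y=1) fires B1->T, B2->T, B4->T, B7->E, B6->F, B9->S, B8->T, B11->E, B10->F; hits B1=T, B2=T, B4=T, B6=F, B7=E, B8=T, B9=S, B10=F, B11=E
test 3 (g=2, v=3, y=1) fires B1->T, B2->T, B4->F, B5->T, B7->S, B6->T, B11->E, B10->T; hits B1=T, B2=T, B4=F, B5=T, B6=T, B7=S, B10=T, B11=E
test 4 (g=0, v=3, y=2) fires B1->T, B2->T, B4->F, B5->F, B7->S, B6->T, B11->E, B10->T; hits B1=T, B2=T, B4=F, B5=F, B6=T, B7=S, B10=T, B11=E
test 5 (g=-2, v=1, y=2) fires B1->T, B2->T, B4->T, B7->E, B6->T, B11->E, B10->F; hits B1=T, B2=T, B4=T, B6=T, B7=E, B10=F, B11=E
test 6 (g=2, v=0, y=2) fires B1->T, B2->F, B4->F, B5->T, B7->S, B6->T, B11->E, B10->T; hits B1=T, B2=F, B4=F, B5=T, B6=T, B7=S, B10=T, B11=E
test 7 (g=-1, v=4, y=3) fires B1->F, B3->F, B4->F, B5->F, B7->E, B6->F, B9->E, B8->F, B11->S, B10->T; hits B1=F, B3=F, B4=F, B5=F, B6=F, B7=E, B8=F, B9=E, B10=T, B11=S
test 8 (g=-2, v=1, y=1) fires B1->T, B2->T, B4->T, B7->E, B6->F, B9->S, B8->T, B11->E, B10->F; hits B1=T, B2=T, B4=T, B6=F, B7=E, B8=T, B9=S, B10=F, B11=E
test 9 (g=-1, v=3, y=3) fires B1->F, B3->F, B4->F, B5->F, B7->E, B6->F, B9->E, B8->F, B11->S, B10->T; hits B1=F, B3=F, B4=F, B5=F, B6=F, B7=E, B8=F, B9=E, B10=T, B11=S
test 10 (g=2, v=2, y=1) fires B1->T, B2->T, B4->F, B5->T, B7->S, B6->T, B11->E, B10->T; hits B1=T, B2=T, B4=F, B5=T, B6=T, B7=S, B10=T, B11=E
union over all inputs: B1=T, B1=F, B2=T, B2=F, B3=F, B4=T, B4=F, B5=T, B5=F, B6=T, B6=F, B7=S, B7=E, B8=T, B8=F, B9=S, B9=E, B10=T, B10=F, B11=S, B11=E (21 outcomes)
no size-1 subset reaches all 21 outcomes (best union: 10/21)
no size-2 subset reaches all 21 outcomes (best union: 17/21)
the canonical winner is {1, 6, 7}: size 3, full 21-outcome coverage, earliest index list among size-3 covers

Answer: 1, 6, 7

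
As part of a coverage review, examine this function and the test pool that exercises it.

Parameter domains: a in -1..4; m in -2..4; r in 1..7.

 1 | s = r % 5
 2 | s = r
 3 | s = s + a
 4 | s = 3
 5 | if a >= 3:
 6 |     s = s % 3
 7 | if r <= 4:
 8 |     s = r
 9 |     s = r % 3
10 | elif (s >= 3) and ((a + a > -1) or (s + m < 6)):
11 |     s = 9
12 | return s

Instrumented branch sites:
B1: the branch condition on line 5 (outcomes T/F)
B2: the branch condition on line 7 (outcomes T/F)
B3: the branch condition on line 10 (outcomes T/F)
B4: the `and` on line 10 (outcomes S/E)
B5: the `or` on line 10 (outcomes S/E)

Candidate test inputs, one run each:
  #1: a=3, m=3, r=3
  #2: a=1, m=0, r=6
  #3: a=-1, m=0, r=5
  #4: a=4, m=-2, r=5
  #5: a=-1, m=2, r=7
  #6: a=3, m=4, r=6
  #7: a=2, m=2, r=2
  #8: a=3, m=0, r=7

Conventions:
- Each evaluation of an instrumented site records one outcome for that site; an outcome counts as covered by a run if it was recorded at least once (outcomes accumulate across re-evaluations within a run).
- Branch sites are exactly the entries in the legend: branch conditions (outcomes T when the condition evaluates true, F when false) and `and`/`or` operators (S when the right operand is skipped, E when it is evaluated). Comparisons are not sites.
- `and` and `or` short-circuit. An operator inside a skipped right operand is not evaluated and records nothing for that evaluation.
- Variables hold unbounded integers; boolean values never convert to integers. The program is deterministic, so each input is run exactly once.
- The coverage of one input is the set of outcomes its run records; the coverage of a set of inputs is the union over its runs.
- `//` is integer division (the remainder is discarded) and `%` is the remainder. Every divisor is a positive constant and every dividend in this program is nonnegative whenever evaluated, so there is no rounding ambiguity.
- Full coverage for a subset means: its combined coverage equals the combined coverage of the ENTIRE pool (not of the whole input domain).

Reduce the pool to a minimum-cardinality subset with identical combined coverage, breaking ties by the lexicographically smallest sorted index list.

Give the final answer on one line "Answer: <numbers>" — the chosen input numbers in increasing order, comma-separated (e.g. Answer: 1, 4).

test 1 (a=3, m=3, r=3) fires B1->T, B2->T; hits B1=T, B2=T
test 2 (a=1, m=0, r=6) fires B1->F, B2->F, B4->E, B5->S, B3->T; hits B1=F, B2=F, B3=T, B4=E, B5=S
test 3 (a=-1, m=0, r=5) fires B1->F, B2->F, B4->E, B5->E, B3->T; hits B1=F, B2=F, B3=T, B4=E, B5=E
test 4 (a=4, m=-2, r=5) fires B1->T, B2->F, B4->S, B3->F; hits B1=T, B2=F, B3=F, B4=S
test 5 (a=-1, m=2, r=7) fires B1->F, B2->F, B4->E, B5->E, B3->T; hits B1=F, B2=F, B3=T, B4=E, B5=E
test 6 (a=3, m=4, r=6) fires B1->T, B2->F, B4->S, B3->F; hits B1=T, B2=F, B3=F, B4=S
test 7 (a=2, m=2, r=2) fires B1->F, B2->T; hits B1=F, B2=T
test 8 (a=3, m=0, r=7) fires B1->T, B2->F, B4->S, B3->F; hits B1=T, B2=F, B3=F, B4=S
union over all inputs: B1=T, B1=F, B2=T, B2=F, B3=T, B3=F, B4=S, B4=E, B5=S, B5=E (10 outcomes)
no size-1 subset reaches all 10 outcomes (best union: 5/10)
no size-2 subset reaches all 10 outcomes (best union: 8/10)
no size-3 subset reaches all 10 outcomes (best union: 9/10)
at size 4, {1, 2, 3, 4} reaches all 10 outcomes; every lexicographically earlier size-4 subset fails

Answer: 1, 2, 3, 4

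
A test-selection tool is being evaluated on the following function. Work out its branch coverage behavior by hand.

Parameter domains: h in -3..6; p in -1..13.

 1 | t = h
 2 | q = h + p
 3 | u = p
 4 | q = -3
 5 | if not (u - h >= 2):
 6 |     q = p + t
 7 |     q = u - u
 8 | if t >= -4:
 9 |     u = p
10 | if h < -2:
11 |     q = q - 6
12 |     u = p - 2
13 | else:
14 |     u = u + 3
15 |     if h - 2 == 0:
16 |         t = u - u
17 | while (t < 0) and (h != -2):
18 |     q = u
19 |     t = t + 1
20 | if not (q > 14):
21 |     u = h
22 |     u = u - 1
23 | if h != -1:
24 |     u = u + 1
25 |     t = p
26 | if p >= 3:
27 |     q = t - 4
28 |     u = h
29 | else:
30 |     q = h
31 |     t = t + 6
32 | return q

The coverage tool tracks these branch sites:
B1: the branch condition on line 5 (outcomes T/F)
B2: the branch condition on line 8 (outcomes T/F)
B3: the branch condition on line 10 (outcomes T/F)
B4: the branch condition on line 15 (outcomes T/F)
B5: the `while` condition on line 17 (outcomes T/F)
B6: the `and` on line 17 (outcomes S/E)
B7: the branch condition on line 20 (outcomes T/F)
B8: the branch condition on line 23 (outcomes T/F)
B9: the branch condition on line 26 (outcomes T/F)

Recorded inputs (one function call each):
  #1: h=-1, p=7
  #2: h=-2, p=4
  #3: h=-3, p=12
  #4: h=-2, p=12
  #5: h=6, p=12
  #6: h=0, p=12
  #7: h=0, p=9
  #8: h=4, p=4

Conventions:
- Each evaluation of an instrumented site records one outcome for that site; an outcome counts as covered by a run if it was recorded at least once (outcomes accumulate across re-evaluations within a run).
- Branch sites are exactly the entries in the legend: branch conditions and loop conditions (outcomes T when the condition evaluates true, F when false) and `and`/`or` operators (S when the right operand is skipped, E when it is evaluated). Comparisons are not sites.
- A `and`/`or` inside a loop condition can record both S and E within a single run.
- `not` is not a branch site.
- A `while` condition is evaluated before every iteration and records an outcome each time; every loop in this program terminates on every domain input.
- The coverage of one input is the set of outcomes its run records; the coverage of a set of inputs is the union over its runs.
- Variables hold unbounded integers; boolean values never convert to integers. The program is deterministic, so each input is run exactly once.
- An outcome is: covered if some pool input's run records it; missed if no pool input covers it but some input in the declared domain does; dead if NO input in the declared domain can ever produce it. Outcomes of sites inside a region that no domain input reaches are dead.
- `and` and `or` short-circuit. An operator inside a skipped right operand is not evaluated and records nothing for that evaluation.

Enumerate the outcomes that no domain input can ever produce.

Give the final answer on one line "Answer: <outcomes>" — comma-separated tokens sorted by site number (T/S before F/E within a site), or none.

sweeping the full domain (150 inputs) for each outcome:
  B2=F: no domain input ever produces it -> dead
  reachable outcomes have witnesses, e.g. B1=T (e.g. h=-2, p=-1), B1=F (e.g. h=-3, p=-1), B2=T (e.g. h=-3, p=-1), B3=T (e.g. h=-3, p=-1)

Answer: B2=F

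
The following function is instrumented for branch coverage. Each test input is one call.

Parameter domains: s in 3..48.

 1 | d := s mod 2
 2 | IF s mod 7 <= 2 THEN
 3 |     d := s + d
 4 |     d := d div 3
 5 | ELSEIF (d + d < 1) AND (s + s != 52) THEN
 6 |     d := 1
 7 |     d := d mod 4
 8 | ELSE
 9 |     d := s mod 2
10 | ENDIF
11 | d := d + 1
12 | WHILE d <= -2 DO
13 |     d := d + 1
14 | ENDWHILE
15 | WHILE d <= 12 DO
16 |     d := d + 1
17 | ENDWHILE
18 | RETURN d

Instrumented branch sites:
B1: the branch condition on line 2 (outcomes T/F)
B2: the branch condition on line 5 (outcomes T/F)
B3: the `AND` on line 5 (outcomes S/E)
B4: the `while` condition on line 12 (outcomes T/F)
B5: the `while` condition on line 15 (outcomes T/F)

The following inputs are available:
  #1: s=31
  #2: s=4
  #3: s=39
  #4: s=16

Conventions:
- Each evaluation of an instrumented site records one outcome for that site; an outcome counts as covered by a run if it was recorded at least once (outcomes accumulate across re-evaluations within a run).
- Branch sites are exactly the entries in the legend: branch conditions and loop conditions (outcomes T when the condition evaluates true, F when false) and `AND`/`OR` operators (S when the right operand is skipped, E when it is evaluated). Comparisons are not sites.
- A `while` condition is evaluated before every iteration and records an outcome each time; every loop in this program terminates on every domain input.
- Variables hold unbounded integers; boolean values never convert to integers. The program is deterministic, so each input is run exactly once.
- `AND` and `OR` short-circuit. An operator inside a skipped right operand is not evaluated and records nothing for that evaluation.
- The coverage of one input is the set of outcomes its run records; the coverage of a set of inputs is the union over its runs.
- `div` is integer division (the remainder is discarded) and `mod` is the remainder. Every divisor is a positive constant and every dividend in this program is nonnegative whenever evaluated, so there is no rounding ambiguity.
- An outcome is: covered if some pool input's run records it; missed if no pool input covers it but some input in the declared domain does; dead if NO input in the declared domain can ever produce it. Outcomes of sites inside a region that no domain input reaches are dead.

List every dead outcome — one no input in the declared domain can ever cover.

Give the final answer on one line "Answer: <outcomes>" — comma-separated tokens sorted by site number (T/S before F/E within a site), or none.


checking every outcome against all 46 domain inputs:
  B4=T: unreachable across the whole domain -> dead
  reachable outcomes have witnesses, e.g. B1=T (e.g. s=7), B1=F (e.g. s=3), B2=T (e.g. s=4), B2=F (e.g. s=3)
Answer: B4=T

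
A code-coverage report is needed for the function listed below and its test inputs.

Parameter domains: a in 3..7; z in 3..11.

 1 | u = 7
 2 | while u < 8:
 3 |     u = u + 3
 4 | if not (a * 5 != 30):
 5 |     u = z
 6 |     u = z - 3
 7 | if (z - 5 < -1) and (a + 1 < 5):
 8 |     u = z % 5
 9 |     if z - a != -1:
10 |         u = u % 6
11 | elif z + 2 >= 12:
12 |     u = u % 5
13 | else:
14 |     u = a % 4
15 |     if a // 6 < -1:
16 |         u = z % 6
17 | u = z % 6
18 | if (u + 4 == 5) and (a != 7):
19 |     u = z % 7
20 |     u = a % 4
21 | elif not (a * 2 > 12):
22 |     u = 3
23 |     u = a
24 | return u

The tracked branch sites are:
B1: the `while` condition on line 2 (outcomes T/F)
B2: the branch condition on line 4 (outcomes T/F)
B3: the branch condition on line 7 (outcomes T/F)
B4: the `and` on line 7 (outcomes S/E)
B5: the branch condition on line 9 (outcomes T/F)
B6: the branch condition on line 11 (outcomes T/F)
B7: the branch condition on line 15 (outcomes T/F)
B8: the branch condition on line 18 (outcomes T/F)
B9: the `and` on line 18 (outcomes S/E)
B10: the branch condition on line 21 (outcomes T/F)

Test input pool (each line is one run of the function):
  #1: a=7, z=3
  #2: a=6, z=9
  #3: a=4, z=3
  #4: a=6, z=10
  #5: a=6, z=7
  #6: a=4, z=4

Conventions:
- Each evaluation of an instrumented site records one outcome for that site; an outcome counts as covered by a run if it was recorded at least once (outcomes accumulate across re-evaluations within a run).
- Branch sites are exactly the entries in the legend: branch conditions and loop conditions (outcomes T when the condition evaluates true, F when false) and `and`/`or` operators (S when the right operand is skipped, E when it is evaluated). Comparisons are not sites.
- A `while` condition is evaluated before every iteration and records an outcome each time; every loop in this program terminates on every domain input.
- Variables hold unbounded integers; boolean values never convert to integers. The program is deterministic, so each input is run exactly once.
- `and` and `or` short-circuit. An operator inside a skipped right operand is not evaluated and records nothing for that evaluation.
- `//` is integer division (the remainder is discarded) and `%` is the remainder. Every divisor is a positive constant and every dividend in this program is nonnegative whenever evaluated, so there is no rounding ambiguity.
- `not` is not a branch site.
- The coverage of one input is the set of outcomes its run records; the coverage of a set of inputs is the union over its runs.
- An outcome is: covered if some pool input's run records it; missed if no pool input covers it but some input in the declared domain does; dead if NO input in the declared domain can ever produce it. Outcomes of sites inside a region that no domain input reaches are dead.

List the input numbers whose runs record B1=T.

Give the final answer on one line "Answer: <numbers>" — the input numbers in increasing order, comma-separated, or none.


input #1 (a=7, z=3): covers B1=T
input #2 (a=6, z=9): covers B1=T
input #3 (a=4, z=3): covers B1=T
input #4 (a=6, z=10): covers B1=T
input #5 (a=6, z=7): covers B1=T
input #6 (a=4, z=4): covers B1=T
Answer: 1, 2, 3, 4, 5, 6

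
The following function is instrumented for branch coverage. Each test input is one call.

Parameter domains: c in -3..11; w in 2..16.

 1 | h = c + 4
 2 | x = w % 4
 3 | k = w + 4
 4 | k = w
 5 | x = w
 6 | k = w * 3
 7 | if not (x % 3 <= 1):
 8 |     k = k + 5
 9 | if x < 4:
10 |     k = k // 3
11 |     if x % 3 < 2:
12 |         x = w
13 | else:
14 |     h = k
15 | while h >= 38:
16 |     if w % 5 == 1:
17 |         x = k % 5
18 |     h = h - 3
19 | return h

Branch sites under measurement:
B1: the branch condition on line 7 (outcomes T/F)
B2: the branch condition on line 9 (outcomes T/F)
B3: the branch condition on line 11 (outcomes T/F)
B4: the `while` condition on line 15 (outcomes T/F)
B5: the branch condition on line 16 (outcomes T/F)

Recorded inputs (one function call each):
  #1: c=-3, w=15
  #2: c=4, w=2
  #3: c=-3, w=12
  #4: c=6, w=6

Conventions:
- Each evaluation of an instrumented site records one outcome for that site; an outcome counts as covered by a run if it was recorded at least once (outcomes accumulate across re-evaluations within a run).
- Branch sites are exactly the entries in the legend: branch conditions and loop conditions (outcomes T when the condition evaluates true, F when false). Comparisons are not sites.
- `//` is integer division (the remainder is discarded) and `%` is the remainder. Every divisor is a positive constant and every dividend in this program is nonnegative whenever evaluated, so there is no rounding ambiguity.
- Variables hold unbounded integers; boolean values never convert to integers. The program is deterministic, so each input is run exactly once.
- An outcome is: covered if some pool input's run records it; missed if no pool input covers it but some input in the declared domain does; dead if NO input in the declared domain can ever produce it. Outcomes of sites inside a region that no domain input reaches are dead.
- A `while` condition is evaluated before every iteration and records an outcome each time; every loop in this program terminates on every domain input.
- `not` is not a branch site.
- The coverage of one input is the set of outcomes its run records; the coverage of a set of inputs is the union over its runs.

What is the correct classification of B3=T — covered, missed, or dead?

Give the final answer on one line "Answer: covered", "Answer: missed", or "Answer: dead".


no pool input records B3=T
but domain input (c=-3, w=3) does record it -> reachable, so missed
Answer: missed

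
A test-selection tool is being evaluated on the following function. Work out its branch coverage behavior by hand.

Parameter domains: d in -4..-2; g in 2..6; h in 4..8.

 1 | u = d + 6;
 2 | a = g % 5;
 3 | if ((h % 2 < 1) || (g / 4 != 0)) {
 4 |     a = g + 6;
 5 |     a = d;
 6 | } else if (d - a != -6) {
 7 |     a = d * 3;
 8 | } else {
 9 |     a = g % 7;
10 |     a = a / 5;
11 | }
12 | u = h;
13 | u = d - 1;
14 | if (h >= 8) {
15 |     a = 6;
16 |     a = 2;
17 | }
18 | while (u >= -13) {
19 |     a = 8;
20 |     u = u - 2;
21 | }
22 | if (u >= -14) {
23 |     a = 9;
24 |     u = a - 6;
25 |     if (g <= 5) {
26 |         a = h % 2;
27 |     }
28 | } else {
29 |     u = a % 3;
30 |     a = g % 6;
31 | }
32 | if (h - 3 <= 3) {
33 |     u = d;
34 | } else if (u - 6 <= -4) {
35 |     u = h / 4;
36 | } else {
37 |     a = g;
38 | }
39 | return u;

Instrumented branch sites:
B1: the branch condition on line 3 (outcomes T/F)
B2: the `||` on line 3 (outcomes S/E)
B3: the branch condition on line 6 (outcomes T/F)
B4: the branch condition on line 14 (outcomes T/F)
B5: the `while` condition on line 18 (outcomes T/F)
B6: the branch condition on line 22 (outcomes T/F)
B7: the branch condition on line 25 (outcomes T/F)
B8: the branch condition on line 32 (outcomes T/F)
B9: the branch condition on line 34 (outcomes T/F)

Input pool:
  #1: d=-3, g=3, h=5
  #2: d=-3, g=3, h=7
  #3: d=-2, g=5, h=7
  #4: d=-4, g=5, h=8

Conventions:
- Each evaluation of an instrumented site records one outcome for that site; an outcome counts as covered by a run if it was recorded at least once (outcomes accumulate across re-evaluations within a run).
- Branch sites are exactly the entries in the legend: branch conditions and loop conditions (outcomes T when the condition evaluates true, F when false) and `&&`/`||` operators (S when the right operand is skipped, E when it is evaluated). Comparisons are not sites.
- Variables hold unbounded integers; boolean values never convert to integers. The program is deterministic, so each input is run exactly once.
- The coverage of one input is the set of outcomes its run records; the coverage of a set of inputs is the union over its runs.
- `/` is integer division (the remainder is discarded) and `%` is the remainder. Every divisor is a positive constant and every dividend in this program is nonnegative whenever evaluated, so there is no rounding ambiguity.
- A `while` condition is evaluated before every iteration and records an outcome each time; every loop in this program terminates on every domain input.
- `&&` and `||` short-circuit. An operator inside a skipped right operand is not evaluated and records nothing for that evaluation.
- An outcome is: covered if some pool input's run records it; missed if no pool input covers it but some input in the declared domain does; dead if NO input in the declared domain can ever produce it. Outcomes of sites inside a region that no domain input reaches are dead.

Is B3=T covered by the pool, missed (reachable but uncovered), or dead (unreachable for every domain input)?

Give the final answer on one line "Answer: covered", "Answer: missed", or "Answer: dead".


no pool input records B3=T
but domain input (d=-4, g=3, h=5) does record it -> reachable, so missed
Answer: missed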